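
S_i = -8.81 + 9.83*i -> [-8.81, 1.02, 10.85, 20.68, 30.51]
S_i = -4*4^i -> [-4, -16, -64, -256, -1024]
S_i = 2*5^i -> [2, 10, 50, 250, 1250]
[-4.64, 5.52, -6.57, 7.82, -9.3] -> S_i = -4.64*(-1.19)^i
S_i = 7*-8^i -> [7, -56, 448, -3584, 28672]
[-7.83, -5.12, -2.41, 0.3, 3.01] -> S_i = -7.83 + 2.71*i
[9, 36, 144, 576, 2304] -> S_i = 9*4^i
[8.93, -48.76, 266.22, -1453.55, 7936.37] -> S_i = 8.93*(-5.46)^i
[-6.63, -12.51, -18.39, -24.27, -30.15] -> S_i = -6.63 + -5.88*i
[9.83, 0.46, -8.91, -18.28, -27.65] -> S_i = 9.83 + -9.37*i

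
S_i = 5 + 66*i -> [5, 71, 137, 203, 269]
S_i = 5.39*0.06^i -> [5.39, 0.32, 0.02, 0.0, 0.0]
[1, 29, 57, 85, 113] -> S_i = 1 + 28*i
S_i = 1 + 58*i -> [1, 59, 117, 175, 233]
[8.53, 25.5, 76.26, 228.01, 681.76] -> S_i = 8.53*2.99^i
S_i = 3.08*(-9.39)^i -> [3.08, -28.92, 271.57, -2550.04, 23944.9]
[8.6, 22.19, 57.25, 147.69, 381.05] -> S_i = 8.60*2.58^i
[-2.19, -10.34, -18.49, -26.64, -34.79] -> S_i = -2.19 + -8.15*i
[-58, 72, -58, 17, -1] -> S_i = Random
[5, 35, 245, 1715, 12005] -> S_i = 5*7^i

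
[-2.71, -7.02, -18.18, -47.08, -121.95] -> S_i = -2.71*2.59^i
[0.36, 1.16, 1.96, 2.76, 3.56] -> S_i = 0.36 + 0.80*i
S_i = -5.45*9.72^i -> [-5.45, -52.97, -514.91, -5004.9, -48647.62]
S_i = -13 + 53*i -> [-13, 40, 93, 146, 199]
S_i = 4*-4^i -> [4, -16, 64, -256, 1024]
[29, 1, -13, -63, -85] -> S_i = Random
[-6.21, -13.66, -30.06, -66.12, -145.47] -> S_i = -6.21*2.20^i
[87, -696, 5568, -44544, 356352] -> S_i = 87*-8^i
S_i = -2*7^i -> [-2, -14, -98, -686, -4802]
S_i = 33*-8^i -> [33, -264, 2112, -16896, 135168]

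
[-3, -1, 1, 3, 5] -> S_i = -3 + 2*i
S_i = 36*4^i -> [36, 144, 576, 2304, 9216]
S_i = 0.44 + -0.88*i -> [0.44, -0.44, -1.32, -2.2, -3.08]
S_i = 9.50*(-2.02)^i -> [9.5, -19.19, 38.76, -78.3, 158.17]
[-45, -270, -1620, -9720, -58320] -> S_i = -45*6^i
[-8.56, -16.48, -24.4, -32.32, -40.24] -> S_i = -8.56 + -7.92*i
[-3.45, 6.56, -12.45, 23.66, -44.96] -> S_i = -3.45*(-1.90)^i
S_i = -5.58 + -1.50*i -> [-5.58, -7.08, -8.58, -10.08, -11.58]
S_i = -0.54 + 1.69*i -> [-0.54, 1.15, 2.84, 4.53, 6.22]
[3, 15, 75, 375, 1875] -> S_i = 3*5^i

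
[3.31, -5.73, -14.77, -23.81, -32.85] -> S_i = 3.31 + -9.04*i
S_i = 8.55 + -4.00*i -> [8.55, 4.55, 0.55, -3.45, -7.45]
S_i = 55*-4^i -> [55, -220, 880, -3520, 14080]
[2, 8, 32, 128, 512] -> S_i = 2*4^i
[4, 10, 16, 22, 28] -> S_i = 4 + 6*i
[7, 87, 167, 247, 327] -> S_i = 7 + 80*i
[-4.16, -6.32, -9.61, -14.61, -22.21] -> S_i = -4.16*1.52^i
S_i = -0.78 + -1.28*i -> [-0.78, -2.06, -3.34, -4.62, -5.9]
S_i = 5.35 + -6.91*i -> [5.35, -1.56, -8.47, -15.38, -22.29]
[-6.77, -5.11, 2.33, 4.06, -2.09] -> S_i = Random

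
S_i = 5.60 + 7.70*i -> [5.6, 13.3, 21.0, 28.7, 36.4]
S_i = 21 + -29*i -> [21, -8, -37, -66, -95]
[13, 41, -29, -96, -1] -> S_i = Random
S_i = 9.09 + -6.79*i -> [9.09, 2.3, -4.49, -11.28, -18.07]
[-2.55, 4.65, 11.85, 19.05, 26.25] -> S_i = -2.55 + 7.20*i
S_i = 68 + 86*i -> [68, 154, 240, 326, 412]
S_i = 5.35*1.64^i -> [5.35, 8.77, 14.39, 23.6, 38.7]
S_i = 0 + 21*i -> [0, 21, 42, 63, 84]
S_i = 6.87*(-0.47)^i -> [6.87, -3.23, 1.52, -0.71, 0.34]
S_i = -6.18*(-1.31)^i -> [-6.18, 8.1, -10.61, 13.89, -18.2]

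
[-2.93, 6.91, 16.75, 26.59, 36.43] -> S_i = -2.93 + 9.84*i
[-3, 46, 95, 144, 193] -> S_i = -3 + 49*i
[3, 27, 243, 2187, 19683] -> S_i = 3*9^i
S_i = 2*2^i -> [2, 4, 8, 16, 32]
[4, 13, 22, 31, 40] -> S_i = 4 + 9*i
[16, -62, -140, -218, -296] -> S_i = 16 + -78*i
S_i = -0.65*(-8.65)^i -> [-0.65, 5.62, -48.63, 420.69, -3638.96]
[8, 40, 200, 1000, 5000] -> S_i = 8*5^i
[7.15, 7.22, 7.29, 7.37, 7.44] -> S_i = 7.15*1.01^i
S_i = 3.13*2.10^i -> [3.13, 6.57, 13.8, 28.99, 60.87]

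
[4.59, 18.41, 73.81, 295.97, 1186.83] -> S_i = 4.59*4.01^i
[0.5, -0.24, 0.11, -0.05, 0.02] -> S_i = 0.50*(-0.47)^i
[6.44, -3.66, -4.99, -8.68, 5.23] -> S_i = Random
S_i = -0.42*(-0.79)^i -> [-0.42, 0.33, -0.26, 0.21, -0.16]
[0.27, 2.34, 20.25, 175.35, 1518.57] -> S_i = 0.27*8.66^i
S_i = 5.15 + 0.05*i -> [5.15, 5.2, 5.25, 5.3, 5.35]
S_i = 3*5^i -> [3, 15, 75, 375, 1875]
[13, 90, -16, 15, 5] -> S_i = Random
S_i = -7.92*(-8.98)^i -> [-7.92, 71.12, -638.67, 5735.27, -51502.76]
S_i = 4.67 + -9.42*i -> [4.67, -4.75, -14.17, -23.59, -33.01]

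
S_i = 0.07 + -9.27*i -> [0.07, -9.2, -18.47, -27.74, -37.01]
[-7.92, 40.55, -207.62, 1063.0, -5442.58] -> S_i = -7.92*(-5.12)^i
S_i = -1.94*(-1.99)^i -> [-1.94, 3.86, -7.68, 15.29, -30.42]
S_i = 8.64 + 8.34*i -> [8.64, 16.98, 25.32, 33.66, 42.0]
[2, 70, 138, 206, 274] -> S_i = 2 + 68*i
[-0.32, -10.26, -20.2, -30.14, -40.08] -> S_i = -0.32 + -9.94*i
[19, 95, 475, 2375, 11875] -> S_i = 19*5^i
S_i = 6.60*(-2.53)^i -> [6.6, -16.7, 42.25, -106.88, 270.41]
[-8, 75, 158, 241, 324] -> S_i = -8 + 83*i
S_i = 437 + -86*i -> [437, 351, 265, 179, 93]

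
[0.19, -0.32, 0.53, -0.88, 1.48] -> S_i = 0.19*(-1.67)^i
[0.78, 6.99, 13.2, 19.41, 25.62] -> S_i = 0.78 + 6.21*i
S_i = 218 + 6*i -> [218, 224, 230, 236, 242]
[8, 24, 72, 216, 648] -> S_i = 8*3^i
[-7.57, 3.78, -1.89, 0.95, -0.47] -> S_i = -7.57*(-0.50)^i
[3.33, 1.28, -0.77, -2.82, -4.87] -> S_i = 3.33 + -2.05*i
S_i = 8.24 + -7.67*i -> [8.24, 0.57, -7.1, -14.77, -22.44]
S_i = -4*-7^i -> [-4, 28, -196, 1372, -9604]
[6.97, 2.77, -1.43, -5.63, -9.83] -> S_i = 6.97 + -4.20*i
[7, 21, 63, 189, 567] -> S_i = 7*3^i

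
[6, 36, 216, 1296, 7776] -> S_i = 6*6^i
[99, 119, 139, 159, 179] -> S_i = 99 + 20*i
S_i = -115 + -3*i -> [-115, -118, -121, -124, -127]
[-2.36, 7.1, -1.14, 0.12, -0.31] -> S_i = Random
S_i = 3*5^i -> [3, 15, 75, 375, 1875]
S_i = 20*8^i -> [20, 160, 1280, 10240, 81920]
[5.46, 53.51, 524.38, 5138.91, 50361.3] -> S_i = 5.46*9.80^i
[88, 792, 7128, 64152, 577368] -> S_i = 88*9^i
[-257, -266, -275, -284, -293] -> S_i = -257 + -9*i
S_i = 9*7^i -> [9, 63, 441, 3087, 21609]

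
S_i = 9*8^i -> [9, 72, 576, 4608, 36864]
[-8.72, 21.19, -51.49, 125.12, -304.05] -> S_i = -8.72*(-2.43)^i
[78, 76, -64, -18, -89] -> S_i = Random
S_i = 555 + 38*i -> [555, 593, 631, 669, 707]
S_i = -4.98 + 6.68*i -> [-4.98, 1.7, 8.38, 15.06, 21.74]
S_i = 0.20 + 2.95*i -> [0.2, 3.15, 6.1, 9.05, 12.0]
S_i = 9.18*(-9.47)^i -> [9.18, -86.93, 823.27, -7796.37, 73831.65]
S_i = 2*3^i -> [2, 6, 18, 54, 162]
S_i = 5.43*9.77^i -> [5.43, 53.05, 518.31, 5063.88, 49474.12]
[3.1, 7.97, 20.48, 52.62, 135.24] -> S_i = 3.10*2.57^i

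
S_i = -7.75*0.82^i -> [-7.75, -6.36, -5.21, -4.27, -3.5]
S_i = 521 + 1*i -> [521, 522, 523, 524, 525]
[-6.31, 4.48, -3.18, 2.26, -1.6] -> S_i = -6.31*(-0.71)^i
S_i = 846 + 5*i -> [846, 851, 856, 861, 866]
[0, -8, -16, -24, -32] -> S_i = 0 + -8*i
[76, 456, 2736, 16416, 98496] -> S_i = 76*6^i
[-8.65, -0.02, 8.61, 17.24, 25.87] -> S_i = -8.65 + 8.63*i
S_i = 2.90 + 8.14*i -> [2.9, 11.04, 19.18, 27.32, 35.46]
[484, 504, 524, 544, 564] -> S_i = 484 + 20*i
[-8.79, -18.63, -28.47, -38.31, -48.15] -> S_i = -8.79 + -9.84*i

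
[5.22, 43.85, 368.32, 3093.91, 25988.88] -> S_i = 5.22*8.40^i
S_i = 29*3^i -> [29, 87, 261, 783, 2349]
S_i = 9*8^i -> [9, 72, 576, 4608, 36864]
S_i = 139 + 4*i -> [139, 143, 147, 151, 155]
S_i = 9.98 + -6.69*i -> [9.98, 3.29, -3.4, -10.09, -16.78]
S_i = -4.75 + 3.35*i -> [-4.75, -1.4, 1.95, 5.3, 8.65]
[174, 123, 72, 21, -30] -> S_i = 174 + -51*i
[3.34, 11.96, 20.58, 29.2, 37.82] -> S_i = 3.34 + 8.62*i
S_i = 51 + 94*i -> [51, 145, 239, 333, 427]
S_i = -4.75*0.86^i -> [-4.75, -4.08, -3.51, -3.02, -2.6]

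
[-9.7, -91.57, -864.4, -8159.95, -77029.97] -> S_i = -9.70*9.44^i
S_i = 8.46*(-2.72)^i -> [8.46, -23.01, 62.59, -170.25, 463.07]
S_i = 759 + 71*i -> [759, 830, 901, 972, 1043]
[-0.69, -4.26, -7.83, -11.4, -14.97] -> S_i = -0.69 + -3.57*i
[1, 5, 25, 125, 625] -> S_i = 1*5^i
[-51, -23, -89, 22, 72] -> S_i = Random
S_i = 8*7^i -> [8, 56, 392, 2744, 19208]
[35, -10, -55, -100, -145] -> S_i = 35 + -45*i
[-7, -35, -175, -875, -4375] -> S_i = -7*5^i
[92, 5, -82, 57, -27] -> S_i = Random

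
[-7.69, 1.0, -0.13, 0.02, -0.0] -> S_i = -7.69*(-0.13)^i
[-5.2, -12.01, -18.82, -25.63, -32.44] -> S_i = -5.20 + -6.81*i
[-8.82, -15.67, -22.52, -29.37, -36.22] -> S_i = -8.82 + -6.85*i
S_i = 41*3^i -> [41, 123, 369, 1107, 3321]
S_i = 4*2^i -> [4, 8, 16, 32, 64]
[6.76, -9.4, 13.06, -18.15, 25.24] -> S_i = 6.76*(-1.39)^i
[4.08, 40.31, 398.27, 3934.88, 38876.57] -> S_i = 4.08*9.88^i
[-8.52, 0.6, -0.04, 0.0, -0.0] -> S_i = -8.52*(-0.07)^i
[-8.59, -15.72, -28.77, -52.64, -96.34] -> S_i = -8.59*1.83^i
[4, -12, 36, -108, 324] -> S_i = 4*-3^i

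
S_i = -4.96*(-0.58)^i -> [-4.96, 2.88, -1.67, 0.97, -0.56]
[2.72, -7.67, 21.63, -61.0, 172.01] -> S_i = 2.72*(-2.82)^i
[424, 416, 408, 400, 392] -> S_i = 424 + -8*i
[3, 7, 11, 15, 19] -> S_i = 3 + 4*i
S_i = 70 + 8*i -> [70, 78, 86, 94, 102]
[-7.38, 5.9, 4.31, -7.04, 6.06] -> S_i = Random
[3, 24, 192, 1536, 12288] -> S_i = 3*8^i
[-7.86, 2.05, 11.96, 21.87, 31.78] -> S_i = -7.86 + 9.91*i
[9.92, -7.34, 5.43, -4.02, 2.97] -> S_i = 9.92*(-0.74)^i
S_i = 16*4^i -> [16, 64, 256, 1024, 4096]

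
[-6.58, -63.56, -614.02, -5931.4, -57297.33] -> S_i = -6.58*9.66^i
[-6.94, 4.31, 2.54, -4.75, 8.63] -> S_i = Random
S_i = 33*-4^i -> [33, -132, 528, -2112, 8448]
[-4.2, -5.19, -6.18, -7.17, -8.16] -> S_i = -4.20 + -0.99*i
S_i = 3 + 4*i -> [3, 7, 11, 15, 19]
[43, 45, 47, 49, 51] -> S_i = 43 + 2*i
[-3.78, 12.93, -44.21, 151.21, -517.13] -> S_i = -3.78*(-3.42)^i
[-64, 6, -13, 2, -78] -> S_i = Random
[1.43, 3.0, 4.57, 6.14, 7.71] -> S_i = 1.43 + 1.57*i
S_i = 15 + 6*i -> [15, 21, 27, 33, 39]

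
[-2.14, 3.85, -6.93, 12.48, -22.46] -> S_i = -2.14*(-1.80)^i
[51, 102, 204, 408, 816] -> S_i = 51*2^i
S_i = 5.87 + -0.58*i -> [5.87, 5.29, 4.71, 4.13, 3.55]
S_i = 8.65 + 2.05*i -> [8.65, 10.7, 12.75, 14.8, 16.85]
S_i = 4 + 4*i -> [4, 8, 12, 16, 20]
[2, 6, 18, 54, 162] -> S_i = 2*3^i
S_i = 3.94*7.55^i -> [3.94, 29.75, 224.59, 1695.65, 12802.18]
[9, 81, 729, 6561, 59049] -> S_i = 9*9^i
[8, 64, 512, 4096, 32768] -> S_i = 8*8^i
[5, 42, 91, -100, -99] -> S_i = Random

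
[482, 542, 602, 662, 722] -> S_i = 482 + 60*i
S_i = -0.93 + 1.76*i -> [-0.93, 0.83, 2.59, 4.35, 6.11]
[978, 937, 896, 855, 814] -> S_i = 978 + -41*i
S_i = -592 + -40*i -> [-592, -632, -672, -712, -752]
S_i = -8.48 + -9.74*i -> [-8.48, -18.22, -27.96, -37.7, -47.44]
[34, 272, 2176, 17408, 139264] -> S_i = 34*8^i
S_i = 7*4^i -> [7, 28, 112, 448, 1792]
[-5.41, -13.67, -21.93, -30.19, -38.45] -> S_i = -5.41 + -8.26*i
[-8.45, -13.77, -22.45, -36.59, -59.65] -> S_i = -8.45*1.63^i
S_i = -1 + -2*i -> [-1, -3, -5, -7, -9]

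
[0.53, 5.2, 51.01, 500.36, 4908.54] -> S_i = 0.53*9.81^i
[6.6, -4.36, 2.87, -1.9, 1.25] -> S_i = 6.60*(-0.66)^i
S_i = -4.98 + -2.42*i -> [-4.98, -7.4, -9.82, -12.24, -14.66]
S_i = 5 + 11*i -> [5, 16, 27, 38, 49]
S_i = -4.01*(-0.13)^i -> [-4.01, 0.52, -0.07, 0.01, -0.0]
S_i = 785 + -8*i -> [785, 777, 769, 761, 753]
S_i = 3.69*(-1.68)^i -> [3.69, -6.2, 10.41, -17.5, 29.39]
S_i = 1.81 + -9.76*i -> [1.81, -7.95, -17.71, -27.47, -37.23]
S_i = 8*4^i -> [8, 32, 128, 512, 2048]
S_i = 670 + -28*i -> [670, 642, 614, 586, 558]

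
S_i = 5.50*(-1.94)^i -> [5.5, -10.67, 20.7, -40.16, 77.91]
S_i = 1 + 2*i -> [1, 3, 5, 7, 9]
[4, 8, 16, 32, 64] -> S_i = 4*2^i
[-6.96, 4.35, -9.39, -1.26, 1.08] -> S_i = Random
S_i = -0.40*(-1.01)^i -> [-0.4, 0.4, -0.41, 0.41, -0.42]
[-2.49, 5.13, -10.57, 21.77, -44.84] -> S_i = -2.49*(-2.06)^i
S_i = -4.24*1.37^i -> [-4.24, -5.81, -7.96, -10.9, -14.94]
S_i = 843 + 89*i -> [843, 932, 1021, 1110, 1199]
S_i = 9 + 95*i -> [9, 104, 199, 294, 389]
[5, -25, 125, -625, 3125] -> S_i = 5*-5^i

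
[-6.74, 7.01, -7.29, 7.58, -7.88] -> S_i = -6.74*(-1.04)^i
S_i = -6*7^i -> [-6, -42, -294, -2058, -14406]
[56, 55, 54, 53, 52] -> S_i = 56 + -1*i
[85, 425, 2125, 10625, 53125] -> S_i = 85*5^i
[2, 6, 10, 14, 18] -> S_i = 2 + 4*i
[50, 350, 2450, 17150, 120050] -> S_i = 50*7^i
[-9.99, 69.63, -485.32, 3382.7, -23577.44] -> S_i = -9.99*(-6.97)^i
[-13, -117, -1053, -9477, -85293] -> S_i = -13*9^i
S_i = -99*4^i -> [-99, -396, -1584, -6336, -25344]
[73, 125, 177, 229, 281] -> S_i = 73 + 52*i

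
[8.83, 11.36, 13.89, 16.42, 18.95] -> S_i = 8.83 + 2.53*i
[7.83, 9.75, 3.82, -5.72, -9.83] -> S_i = Random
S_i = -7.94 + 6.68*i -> [-7.94, -1.26, 5.42, 12.1, 18.78]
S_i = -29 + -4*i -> [-29, -33, -37, -41, -45]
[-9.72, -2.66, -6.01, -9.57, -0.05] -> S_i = Random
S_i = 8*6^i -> [8, 48, 288, 1728, 10368]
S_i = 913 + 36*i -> [913, 949, 985, 1021, 1057]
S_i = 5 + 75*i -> [5, 80, 155, 230, 305]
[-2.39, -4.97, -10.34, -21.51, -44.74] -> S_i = -2.39*2.08^i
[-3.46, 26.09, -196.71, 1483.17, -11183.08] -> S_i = -3.46*(-7.54)^i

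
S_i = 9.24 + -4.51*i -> [9.24, 4.73, 0.22, -4.29, -8.8]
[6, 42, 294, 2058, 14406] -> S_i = 6*7^i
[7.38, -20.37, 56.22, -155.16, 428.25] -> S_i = 7.38*(-2.76)^i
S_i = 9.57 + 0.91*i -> [9.57, 10.48, 11.39, 12.3, 13.21]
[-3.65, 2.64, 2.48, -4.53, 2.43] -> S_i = Random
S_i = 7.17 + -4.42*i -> [7.17, 2.75, -1.67, -6.09, -10.51]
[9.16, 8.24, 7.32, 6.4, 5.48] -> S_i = 9.16 + -0.92*i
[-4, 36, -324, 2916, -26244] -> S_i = -4*-9^i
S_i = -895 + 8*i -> [-895, -887, -879, -871, -863]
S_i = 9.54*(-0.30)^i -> [9.54, -2.86, 0.86, -0.26, 0.08]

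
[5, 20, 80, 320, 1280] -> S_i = 5*4^i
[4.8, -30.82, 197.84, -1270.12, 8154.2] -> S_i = 4.80*(-6.42)^i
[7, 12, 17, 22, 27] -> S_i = 7 + 5*i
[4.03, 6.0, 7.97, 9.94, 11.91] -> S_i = 4.03 + 1.97*i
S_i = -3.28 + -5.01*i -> [-3.28, -8.29, -13.3, -18.31, -23.32]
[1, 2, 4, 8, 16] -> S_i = 1*2^i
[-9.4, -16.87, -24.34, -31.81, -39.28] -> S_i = -9.40 + -7.47*i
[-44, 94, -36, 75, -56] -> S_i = Random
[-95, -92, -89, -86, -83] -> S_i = -95 + 3*i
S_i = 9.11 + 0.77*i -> [9.11, 9.88, 10.65, 11.42, 12.19]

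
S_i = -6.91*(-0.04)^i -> [-6.91, 0.28, -0.01, 0.0, -0.0]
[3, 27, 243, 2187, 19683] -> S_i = 3*9^i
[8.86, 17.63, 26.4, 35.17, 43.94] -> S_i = 8.86 + 8.77*i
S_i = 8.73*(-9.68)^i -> [8.73, -84.51, 818.02, -7918.45, 76650.62]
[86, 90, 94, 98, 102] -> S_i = 86 + 4*i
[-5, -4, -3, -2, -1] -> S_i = -5 + 1*i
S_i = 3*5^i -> [3, 15, 75, 375, 1875]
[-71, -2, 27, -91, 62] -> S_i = Random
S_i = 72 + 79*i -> [72, 151, 230, 309, 388]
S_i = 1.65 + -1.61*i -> [1.65, 0.04, -1.57, -3.18, -4.79]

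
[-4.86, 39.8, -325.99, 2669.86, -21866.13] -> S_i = -4.86*(-8.19)^i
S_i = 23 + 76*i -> [23, 99, 175, 251, 327]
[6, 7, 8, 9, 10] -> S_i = 6 + 1*i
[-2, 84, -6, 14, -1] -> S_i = Random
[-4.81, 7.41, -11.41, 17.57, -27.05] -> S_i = -4.81*(-1.54)^i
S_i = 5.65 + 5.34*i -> [5.65, 10.99, 16.33, 21.67, 27.01]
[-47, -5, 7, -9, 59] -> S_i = Random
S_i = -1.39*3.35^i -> [-1.39, -4.66, -15.6, -52.26, -175.06]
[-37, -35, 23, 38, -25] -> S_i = Random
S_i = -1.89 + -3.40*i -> [-1.89, -5.29, -8.69, -12.09, -15.49]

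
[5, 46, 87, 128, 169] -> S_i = 5 + 41*i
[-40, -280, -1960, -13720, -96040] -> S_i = -40*7^i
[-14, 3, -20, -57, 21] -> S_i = Random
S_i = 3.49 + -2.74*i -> [3.49, 0.75, -1.99, -4.73, -7.47]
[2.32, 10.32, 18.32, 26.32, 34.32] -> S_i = 2.32 + 8.00*i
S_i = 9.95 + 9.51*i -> [9.95, 19.46, 28.97, 38.48, 47.99]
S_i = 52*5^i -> [52, 260, 1300, 6500, 32500]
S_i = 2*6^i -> [2, 12, 72, 432, 2592]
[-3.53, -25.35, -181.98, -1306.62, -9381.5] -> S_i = -3.53*7.18^i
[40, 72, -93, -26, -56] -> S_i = Random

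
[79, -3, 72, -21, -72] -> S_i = Random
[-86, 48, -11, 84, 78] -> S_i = Random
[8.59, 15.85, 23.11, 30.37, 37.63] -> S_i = 8.59 + 7.26*i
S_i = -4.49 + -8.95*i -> [-4.49, -13.44, -22.39, -31.34, -40.29]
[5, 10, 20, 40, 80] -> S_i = 5*2^i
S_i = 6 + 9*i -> [6, 15, 24, 33, 42]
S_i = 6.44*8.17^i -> [6.44, 52.61, 429.86, 3511.98, 28692.88]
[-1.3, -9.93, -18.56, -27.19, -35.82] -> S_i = -1.30 + -8.63*i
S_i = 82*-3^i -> [82, -246, 738, -2214, 6642]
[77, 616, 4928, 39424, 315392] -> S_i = 77*8^i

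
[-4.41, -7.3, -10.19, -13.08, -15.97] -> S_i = -4.41 + -2.89*i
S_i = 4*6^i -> [4, 24, 144, 864, 5184]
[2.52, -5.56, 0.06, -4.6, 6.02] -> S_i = Random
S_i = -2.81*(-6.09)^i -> [-2.81, 17.11, -104.22, 634.68, -3865.23]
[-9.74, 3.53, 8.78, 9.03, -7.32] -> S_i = Random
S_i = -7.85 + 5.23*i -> [-7.85, -2.62, 2.61, 7.84, 13.07]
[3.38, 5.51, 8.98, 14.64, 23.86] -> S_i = 3.38*1.63^i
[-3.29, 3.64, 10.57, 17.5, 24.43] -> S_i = -3.29 + 6.93*i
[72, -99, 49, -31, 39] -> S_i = Random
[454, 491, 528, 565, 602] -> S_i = 454 + 37*i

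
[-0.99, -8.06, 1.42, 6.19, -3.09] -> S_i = Random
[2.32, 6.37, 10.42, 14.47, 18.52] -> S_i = 2.32 + 4.05*i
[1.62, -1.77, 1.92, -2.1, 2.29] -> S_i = 1.62*(-1.09)^i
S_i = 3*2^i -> [3, 6, 12, 24, 48]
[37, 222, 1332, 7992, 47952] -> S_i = 37*6^i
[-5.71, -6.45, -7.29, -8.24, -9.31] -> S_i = -5.71*1.13^i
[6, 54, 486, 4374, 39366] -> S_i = 6*9^i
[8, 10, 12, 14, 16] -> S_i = 8 + 2*i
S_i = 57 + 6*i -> [57, 63, 69, 75, 81]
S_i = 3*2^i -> [3, 6, 12, 24, 48]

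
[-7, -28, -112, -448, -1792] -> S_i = -7*4^i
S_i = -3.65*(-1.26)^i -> [-3.65, 4.6, -5.79, 7.3, -9.2]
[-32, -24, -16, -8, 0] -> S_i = -32 + 8*i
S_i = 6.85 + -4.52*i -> [6.85, 2.33, -2.19, -6.71, -11.23]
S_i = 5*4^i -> [5, 20, 80, 320, 1280]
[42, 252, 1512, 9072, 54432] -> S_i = 42*6^i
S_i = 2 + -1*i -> [2, 1, 0, -1, -2]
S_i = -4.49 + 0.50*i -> [-4.49, -3.99, -3.49, -2.99, -2.49]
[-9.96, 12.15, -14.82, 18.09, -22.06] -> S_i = -9.96*(-1.22)^i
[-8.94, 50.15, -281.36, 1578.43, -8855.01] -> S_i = -8.94*(-5.61)^i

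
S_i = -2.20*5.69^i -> [-2.2, -12.52, -71.23, -405.28, -2306.07]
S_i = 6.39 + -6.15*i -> [6.39, 0.24, -5.91, -12.06, -18.21]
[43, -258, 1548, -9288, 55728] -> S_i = 43*-6^i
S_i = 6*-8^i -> [6, -48, 384, -3072, 24576]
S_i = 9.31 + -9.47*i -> [9.31, -0.16, -9.63, -19.1, -28.57]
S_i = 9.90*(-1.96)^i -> [9.9, -19.4, 38.03, -74.54, 146.1]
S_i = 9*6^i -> [9, 54, 324, 1944, 11664]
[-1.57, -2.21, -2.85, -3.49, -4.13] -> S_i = -1.57 + -0.64*i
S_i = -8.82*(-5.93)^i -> [-8.82, 52.3, -310.15, 1839.22, -10906.55]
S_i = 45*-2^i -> [45, -90, 180, -360, 720]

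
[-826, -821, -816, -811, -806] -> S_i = -826 + 5*i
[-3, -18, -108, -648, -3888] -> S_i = -3*6^i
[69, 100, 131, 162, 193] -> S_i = 69 + 31*i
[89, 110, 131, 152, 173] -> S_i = 89 + 21*i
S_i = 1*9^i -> [1, 9, 81, 729, 6561]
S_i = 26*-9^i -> [26, -234, 2106, -18954, 170586]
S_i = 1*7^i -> [1, 7, 49, 343, 2401]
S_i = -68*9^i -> [-68, -612, -5508, -49572, -446148]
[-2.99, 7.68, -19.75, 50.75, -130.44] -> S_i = -2.99*(-2.57)^i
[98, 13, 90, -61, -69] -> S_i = Random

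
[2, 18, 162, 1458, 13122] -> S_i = 2*9^i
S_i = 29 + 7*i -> [29, 36, 43, 50, 57]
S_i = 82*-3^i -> [82, -246, 738, -2214, 6642]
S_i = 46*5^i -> [46, 230, 1150, 5750, 28750]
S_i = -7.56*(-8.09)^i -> [-7.56, 61.16, -494.79, 4002.83, -32382.91]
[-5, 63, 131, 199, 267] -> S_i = -5 + 68*i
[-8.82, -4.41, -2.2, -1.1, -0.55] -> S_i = -8.82*0.50^i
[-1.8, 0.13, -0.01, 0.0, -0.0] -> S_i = -1.80*(-0.07)^i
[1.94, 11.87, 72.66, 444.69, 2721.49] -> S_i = 1.94*6.12^i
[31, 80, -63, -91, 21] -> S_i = Random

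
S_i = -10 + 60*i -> [-10, 50, 110, 170, 230]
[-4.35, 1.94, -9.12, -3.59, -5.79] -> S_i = Random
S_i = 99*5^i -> [99, 495, 2475, 12375, 61875]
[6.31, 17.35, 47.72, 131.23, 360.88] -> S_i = 6.31*2.75^i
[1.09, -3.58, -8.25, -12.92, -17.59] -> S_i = 1.09 + -4.67*i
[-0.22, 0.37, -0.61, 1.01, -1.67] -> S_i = -0.22*(-1.66)^i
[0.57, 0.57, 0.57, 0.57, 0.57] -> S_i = 0.57*1.00^i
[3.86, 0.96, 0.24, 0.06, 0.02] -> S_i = 3.86*0.25^i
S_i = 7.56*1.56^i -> [7.56, 11.79, 18.4, 28.7, 44.77]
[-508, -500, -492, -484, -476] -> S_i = -508 + 8*i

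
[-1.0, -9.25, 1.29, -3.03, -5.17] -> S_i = Random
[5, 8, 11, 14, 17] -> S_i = 5 + 3*i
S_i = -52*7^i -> [-52, -364, -2548, -17836, -124852]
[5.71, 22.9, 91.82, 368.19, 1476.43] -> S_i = 5.71*4.01^i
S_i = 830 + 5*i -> [830, 835, 840, 845, 850]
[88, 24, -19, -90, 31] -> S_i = Random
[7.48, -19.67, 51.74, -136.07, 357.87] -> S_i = 7.48*(-2.63)^i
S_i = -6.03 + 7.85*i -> [-6.03, 1.82, 9.67, 17.52, 25.37]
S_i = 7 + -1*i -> [7, 6, 5, 4, 3]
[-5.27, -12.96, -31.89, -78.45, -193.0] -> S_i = -5.27*2.46^i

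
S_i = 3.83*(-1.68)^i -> [3.83, -6.43, 10.81, -18.16, 30.51]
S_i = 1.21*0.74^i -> [1.21, 0.9, 0.66, 0.49, 0.36]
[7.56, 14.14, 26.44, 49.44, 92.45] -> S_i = 7.56*1.87^i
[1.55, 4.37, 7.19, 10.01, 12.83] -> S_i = 1.55 + 2.82*i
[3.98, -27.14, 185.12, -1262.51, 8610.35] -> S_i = 3.98*(-6.82)^i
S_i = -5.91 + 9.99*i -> [-5.91, 4.08, 14.07, 24.06, 34.05]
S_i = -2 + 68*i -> [-2, 66, 134, 202, 270]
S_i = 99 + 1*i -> [99, 100, 101, 102, 103]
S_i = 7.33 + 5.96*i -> [7.33, 13.29, 19.25, 25.21, 31.17]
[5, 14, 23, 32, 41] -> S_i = 5 + 9*i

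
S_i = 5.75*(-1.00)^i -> [5.75, -5.75, 5.75, -5.75, 5.75]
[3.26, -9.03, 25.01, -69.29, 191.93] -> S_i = 3.26*(-2.77)^i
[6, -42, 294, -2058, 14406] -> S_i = 6*-7^i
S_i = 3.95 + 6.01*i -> [3.95, 9.96, 15.97, 21.98, 27.99]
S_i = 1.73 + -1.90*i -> [1.73, -0.17, -2.07, -3.97, -5.87]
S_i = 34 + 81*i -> [34, 115, 196, 277, 358]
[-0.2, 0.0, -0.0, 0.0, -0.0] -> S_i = -0.20*(-0.01)^i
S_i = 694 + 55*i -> [694, 749, 804, 859, 914]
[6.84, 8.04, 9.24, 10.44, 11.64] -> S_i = 6.84 + 1.20*i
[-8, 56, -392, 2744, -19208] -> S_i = -8*-7^i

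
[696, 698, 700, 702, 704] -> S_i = 696 + 2*i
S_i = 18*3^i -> [18, 54, 162, 486, 1458]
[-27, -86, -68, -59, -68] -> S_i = Random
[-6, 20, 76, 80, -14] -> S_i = Random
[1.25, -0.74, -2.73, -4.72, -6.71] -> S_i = 1.25 + -1.99*i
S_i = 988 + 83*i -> [988, 1071, 1154, 1237, 1320]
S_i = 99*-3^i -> [99, -297, 891, -2673, 8019]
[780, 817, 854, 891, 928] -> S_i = 780 + 37*i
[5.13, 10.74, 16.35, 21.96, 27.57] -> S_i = 5.13 + 5.61*i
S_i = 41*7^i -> [41, 287, 2009, 14063, 98441]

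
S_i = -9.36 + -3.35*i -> [-9.36, -12.71, -16.06, -19.41, -22.76]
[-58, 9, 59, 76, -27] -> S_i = Random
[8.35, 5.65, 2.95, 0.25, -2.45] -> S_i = 8.35 + -2.70*i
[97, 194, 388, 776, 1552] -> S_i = 97*2^i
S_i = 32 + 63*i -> [32, 95, 158, 221, 284]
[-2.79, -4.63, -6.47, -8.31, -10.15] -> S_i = -2.79 + -1.84*i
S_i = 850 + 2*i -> [850, 852, 854, 856, 858]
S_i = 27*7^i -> [27, 189, 1323, 9261, 64827]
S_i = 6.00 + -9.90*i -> [6.0, -3.9, -13.8, -23.7, -33.6]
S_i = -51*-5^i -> [-51, 255, -1275, 6375, -31875]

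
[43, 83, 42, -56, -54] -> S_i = Random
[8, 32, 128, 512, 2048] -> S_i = 8*4^i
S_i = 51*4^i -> [51, 204, 816, 3264, 13056]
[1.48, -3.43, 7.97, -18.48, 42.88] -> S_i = 1.48*(-2.32)^i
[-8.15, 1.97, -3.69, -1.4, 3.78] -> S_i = Random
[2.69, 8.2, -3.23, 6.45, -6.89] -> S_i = Random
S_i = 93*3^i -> [93, 279, 837, 2511, 7533]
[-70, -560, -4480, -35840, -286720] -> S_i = -70*8^i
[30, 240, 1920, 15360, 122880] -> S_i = 30*8^i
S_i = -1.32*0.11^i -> [-1.32, -0.15, -0.02, -0.0, -0.0]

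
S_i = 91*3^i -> [91, 273, 819, 2457, 7371]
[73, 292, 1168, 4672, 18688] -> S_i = 73*4^i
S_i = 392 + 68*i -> [392, 460, 528, 596, 664]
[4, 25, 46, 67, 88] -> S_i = 4 + 21*i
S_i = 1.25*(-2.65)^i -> [1.25, -3.31, 8.78, -23.26, 61.64]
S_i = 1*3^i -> [1, 3, 9, 27, 81]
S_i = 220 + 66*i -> [220, 286, 352, 418, 484]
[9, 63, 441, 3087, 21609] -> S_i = 9*7^i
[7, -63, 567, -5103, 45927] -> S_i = 7*-9^i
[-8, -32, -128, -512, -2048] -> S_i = -8*4^i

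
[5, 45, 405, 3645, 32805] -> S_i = 5*9^i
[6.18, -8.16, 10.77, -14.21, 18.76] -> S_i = 6.18*(-1.32)^i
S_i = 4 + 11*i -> [4, 15, 26, 37, 48]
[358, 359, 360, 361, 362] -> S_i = 358 + 1*i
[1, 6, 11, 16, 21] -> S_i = 1 + 5*i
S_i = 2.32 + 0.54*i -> [2.32, 2.86, 3.4, 3.94, 4.48]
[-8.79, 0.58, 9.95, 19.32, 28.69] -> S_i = -8.79 + 9.37*i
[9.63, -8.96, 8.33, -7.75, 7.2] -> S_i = 9.63*(-0.93)^i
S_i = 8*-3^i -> [8, -24, 72, -216, 648]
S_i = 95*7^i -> [95, 665, 4655, 32585, 228095]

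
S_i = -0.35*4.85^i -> [-0.35, -1.7, -8.23, -39.93, -193.66]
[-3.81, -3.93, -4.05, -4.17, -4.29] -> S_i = -3.81 + -0.12*i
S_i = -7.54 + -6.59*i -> [-7.54, -14.13, -20.72, -27.31, -33.9]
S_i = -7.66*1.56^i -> [-7.66, -11.95, -18.64, -29.08, -45.37]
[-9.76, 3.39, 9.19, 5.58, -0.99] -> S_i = Random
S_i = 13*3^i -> [13, 39, 117, 351, 1053]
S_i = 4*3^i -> [4, 12, 36, 108, 324]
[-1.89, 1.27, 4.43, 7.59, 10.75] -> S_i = -1.89 + 3.16*i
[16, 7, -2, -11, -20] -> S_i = 16 + -9*i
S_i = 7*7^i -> [7, 49, 343, 2401, 16807]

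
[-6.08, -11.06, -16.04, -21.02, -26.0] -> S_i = -6.08 + -4.98*i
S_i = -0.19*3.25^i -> [-0.19, -0.62, -2.01, -6.52, -21.2]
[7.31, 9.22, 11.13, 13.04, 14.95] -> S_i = 7.31 + 1.91*i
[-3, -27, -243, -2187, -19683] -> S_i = -3*9^i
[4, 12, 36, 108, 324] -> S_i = 4*3^i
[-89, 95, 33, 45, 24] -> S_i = Random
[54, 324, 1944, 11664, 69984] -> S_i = 54*6^i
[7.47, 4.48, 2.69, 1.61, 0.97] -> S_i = 7.47*0.60^i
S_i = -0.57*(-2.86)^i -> [-0.57, 1.63, -4.66, 13.33, -38.14]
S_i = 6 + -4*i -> [6, 2, -2, -6, -10]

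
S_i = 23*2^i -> [23, 46, 92, 184, 368]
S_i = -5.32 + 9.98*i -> [-5.32, 4.66, 14.64, 24.62, 34.6]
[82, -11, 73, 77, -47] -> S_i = Random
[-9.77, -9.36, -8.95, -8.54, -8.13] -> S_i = -9.77 + 0.41*i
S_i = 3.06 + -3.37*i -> [3.06, -0.31, -3.68, -7.05, -10.42]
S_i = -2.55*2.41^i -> [-2.55, -6.15, -14.81, -35.69, -86.02]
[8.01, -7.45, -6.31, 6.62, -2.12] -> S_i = Random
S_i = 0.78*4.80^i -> [0.78, 3.74, 17.97, 86.26, 414.06]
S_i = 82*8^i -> [82, 656, 5248, 41984, 335872]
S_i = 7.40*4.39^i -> [7.4, 32.49, 142.61, 626.07, 2748.46]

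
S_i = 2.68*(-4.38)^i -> [2.68, -11.74, 51.41, -225.19, 986.35]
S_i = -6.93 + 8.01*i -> [-6.93, 1.08, 9.09, 17.1, 25.11]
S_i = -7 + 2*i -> [-7, -5, -3, -1, 1]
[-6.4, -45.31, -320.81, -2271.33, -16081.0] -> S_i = -6.40*7.08^i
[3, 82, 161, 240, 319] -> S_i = 3 + 79*i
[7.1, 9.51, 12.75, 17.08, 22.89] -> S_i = 7.10*1.34^i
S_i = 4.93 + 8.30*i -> [4.93, 13.23, 21.53, 29.83, 38.13]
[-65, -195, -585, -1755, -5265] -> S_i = -65*3^i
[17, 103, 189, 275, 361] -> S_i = 17 + 86*i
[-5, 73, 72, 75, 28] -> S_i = Random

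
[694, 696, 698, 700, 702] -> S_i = 694 + 2*i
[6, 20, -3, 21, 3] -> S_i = Random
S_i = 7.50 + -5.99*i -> [7.5, 1.51, -4.48, -10.47, -16.46]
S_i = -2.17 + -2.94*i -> [-2.17, -5.11, -8.05, -10.99, -13.93]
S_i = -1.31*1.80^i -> [-1.31, -2.36, -4.24, -7.64, -13.75]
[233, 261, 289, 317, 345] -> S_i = 233 + 28*i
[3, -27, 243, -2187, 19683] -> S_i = 3*-9^i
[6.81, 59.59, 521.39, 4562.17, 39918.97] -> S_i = 6.81*8.75^i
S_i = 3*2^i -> [3, 6, 12, 24, 48]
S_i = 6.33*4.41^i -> [6.33, 27.92, 123.11, 542.9, 2394.19]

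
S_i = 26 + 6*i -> [26, 32, 38, 44, 50]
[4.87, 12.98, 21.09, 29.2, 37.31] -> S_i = 4.87 + 8.11*i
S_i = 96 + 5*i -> [96, 101, 106, 111, 116]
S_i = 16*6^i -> [16, 96, 576, 3456, 20736]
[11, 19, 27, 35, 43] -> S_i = 11 + 8*i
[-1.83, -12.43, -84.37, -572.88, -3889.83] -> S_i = -1.83*6.79^i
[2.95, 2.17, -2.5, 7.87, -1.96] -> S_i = Random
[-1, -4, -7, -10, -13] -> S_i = -1 + -3*i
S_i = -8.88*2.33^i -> [-8.88, -20.69, -48.21, -112.33, -261.72]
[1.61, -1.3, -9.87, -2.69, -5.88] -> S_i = Random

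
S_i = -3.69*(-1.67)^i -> [-3.69, 6.16, -10.29, 17.19, -28.7]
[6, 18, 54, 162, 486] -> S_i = 6*3^i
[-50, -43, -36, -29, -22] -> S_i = -50 + 7*i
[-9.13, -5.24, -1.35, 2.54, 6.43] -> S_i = -9.13 + 3.89*i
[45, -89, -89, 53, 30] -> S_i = Random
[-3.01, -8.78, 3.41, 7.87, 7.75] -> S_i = Random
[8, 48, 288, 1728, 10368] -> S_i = 8*6^i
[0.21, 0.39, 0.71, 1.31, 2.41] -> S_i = 0.21*1.84^i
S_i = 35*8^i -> [35, 280, 2240, 17920, 143360]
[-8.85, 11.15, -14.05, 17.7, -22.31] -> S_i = -8.85*(-1.26)^i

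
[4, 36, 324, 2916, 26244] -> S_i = 4*9^i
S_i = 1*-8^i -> [1, -8, 64, -512, 4096]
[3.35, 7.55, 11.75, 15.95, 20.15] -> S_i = 3.35 + 4.20*i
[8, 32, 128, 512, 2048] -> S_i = 8*4^i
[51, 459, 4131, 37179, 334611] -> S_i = 51*9^i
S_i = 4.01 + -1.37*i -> [4.01, 2.64, 1.27, -0.1, -1.47]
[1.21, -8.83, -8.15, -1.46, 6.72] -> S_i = Random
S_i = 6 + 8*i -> [6, 14, 22, 30, 38]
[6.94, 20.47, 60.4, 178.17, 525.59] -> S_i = 6.94*2.95^i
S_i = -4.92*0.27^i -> [-4.92, -1.33, -0.36, -0.1, -0.03]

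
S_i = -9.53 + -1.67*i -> [-9.53, -11.2, -12.87, -14.54, -16.21]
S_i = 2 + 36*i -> [2, 38, 74, 110, 146]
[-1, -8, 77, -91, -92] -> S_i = Random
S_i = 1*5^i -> [1, 5, 25, 125, 625]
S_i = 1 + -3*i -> [1, -2, -5, -8, -11]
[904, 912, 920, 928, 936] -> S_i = 904 + 8*i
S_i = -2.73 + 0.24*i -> [-2.73, -2.49, -2.25, -2.01, -1.77]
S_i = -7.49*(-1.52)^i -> [-7.49, 11.38, -17.3, 26.3, -39.98]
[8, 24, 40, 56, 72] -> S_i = 8 + 16*i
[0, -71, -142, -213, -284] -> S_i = 0 + -71*i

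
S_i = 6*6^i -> [6, 36, 216, 1296, 7776]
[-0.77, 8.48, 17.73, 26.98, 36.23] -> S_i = -0.77 + 9.25*i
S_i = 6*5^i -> [6, 30, 150, 750, 3750]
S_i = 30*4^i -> [30, 120, 480, 1920, 7680]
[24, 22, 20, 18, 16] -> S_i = 24 + -2*i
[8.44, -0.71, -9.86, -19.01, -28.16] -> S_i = 8.44 + -9.15*i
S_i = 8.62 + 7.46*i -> [8.62, 16.08, 23.54, 31.0, 38.46]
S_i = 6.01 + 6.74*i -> [6.01, 12.75, 19.49, 26.23, 32.97]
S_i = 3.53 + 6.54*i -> [3.53, 10.07, 16.61, 23.15, 29.69]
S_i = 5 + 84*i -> [5, 89, 173, 257, 341]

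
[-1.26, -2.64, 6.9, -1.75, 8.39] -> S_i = Random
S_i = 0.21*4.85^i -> [0.21, 1.02, 4.94, 23.96, 116.19]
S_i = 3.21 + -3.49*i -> [3.21, -0.28, -3.77, -7.26, -10.75]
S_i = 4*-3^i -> [4, -12, 36, -108, 324]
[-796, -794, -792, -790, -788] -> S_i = -796 + 2*i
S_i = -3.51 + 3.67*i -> [-3.51, 0.16, 3.83, 7.5, 11.17]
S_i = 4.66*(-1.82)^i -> [4.66, -8.48, 15.44, -28.09, 51.13]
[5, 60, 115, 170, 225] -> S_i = 5 + 55*i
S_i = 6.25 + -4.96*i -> [6.25, 1.29, -3.67, -8.63, -13.59]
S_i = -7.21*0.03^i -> [-7.21, -0.22, -0.01, -0.0, -0.0]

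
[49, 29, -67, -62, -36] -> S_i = Random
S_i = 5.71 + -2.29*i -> [5.71, 3.42, 1.13, -1.16, -3.45]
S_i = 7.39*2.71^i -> [7.39, 20.03, 54.27, 147.08, 398.59]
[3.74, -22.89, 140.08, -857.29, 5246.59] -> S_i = 3.74*(-6.12)^i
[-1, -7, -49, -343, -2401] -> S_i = -1*7^i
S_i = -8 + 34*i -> [-8, 26, 60, 94, 128]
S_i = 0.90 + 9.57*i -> [0.9, 10.47, 20.04, 29.61, 39.18]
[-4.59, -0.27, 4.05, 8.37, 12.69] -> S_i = -4.59 + 4.32*i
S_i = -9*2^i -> [-9, -18, -36, -72, -144]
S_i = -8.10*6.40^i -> [-8.1, -51.84, -331.78, -2123.37, -13589.54]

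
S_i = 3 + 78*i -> [3, 81, 159, 237, 315]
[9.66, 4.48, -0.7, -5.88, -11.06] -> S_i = 9.66 + -5.18*i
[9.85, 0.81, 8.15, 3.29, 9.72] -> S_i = Random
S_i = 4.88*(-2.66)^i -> [4.88, -12.98, 34.53, -91.85, 244.31]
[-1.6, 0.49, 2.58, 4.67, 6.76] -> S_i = -1.60 + 2.09*i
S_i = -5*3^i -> [-5, -15, -45, -135, -405]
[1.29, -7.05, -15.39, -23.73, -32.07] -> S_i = 1.29 + -8.34*i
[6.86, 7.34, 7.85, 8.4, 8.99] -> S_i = 6.86*1.07^i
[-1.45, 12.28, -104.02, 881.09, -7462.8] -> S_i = -1.45*(-8.47)^i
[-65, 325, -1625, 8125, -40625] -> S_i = -65*-5^i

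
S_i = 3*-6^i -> [3, -18, 108, -648, 3888]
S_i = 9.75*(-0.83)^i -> [9.75, -8.09, 6.72, -5.57, 4.63]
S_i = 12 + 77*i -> [12, 89, 166, 243, 320]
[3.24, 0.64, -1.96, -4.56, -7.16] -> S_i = 3.24 + -2.60*i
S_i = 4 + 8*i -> [4, 12, 20, 28, 36]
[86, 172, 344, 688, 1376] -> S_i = 86*2^i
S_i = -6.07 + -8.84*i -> [-6.07, -14.91, -23.75, -32.59, -41.43]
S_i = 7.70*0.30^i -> [7.7, 2.31, 0.69, 0.21, 0.06]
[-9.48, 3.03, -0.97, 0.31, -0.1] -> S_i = -9.48*(-0.32)^i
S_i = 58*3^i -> [58, 174, 522, 1566, 4698]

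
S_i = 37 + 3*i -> [37, 40, 43, 46, 49]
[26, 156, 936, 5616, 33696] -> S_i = 26*6^i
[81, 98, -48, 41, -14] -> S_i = Random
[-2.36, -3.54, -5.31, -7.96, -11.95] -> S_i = -2.36*1.50^i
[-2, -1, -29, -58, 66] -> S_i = Random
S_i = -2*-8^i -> [-2, 16, -128, 1024, -8192]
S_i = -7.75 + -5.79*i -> [-7.75, -13.54, -19.33, -25.12, -30.91]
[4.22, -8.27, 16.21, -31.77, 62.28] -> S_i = 4.22*(-1.96)^i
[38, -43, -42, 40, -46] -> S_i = Random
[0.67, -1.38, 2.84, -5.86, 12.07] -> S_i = 0.67*(-2.06)^i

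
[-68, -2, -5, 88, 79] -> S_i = Random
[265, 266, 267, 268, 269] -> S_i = 265 + 1*i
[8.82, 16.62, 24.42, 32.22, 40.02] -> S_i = 8.82 + 7.80*i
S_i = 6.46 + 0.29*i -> [6.46, 6.75, 7.04, 7.33, 7.62]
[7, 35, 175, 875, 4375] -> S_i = 7*5^i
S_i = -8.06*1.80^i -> [-8.06, -14.51, -26.11, -47.01, -84.61]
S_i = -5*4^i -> [-5, -20, -80, -320, -1280]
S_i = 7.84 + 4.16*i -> [7.84, 12.0, 16.16, 20.32, 24.48]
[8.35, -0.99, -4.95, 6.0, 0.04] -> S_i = Random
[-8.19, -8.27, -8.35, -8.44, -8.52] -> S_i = -8.19*1.01^i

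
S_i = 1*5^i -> [1, 5, 25, 125, 625]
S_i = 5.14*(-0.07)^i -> [5.14, -0.36, 0.03, -0.0, 0.0]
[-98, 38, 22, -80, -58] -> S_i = Random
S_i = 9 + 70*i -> [9, 79, 149, 219, 289]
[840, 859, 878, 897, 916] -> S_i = 840 + 19*i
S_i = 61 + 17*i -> [61, 78, 95, 112, 129]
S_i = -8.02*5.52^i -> [-8.02, -44.27, -244.37, -1348.94, -7446.13]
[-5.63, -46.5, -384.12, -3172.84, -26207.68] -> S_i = -5.63*8.26^i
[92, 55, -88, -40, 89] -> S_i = Random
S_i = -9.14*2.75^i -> [-9.14, -25.14, -69.12, -190.08, -522.73]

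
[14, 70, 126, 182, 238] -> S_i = 14 + 56*i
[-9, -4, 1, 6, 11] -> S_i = -9 + 5*i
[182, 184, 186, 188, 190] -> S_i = 182 + 2*i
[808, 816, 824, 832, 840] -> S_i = 808 + 8*i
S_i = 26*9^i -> [26, 234, 2106, 18954, 170586]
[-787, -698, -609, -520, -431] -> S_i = -787 + 89*i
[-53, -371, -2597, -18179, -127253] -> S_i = -53*7^i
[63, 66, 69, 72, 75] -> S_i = 63 + 3*i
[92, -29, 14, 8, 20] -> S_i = Random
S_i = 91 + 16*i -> [91, 107, 123, 139, 155]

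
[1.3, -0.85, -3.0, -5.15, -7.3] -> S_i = 1.30 + -2.15*i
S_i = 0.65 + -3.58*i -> [0.65, -2.93, -6.51, -10.09, -13.67]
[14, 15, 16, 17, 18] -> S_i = 14 + 1*i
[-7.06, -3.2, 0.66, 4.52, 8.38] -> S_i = -7.06 + 3.86*i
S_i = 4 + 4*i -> [4, 8, 12, 16, 20]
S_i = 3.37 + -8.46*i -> [3.37, -5.09, -13.55, -22.01, -30.47]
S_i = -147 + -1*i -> [-147, -148, -149, -150, -151]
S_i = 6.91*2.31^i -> [6.91, 15.96, 36.87, 85.18, 196.76]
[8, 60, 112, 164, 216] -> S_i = 8 + 52*i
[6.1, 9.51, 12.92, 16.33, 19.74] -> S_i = 6.10 + 3.41*i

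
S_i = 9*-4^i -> [9, -36, 144, -576, 2304]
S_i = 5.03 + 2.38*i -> [5.03, 7.41, 9.79, 12.17, 14.55]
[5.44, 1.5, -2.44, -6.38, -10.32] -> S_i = 5.44 + -3.94*i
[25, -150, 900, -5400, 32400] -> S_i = 25*-6^i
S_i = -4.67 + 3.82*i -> [-4.67, -0.85, 2.97, 6.79, 10.61]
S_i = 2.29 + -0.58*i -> [2.29, 1.71, 1.13, 0.55, -0.03]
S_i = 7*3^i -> [7, 21, 63, 189, 567]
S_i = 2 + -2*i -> [2, 0, -2, -4, -6]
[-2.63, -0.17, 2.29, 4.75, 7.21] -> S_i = -2.63 + 2.46*i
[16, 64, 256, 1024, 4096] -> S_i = 16*4^i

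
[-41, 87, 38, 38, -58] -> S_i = Random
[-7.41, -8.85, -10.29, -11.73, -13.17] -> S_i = -7.41 + -1.44*i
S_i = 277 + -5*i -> [277, 272, 267, 262, 257]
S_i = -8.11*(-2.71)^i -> [-8.11, 21.98, -59.56, 161.41, -437.42]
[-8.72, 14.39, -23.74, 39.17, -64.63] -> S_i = -8.72*(-1.65)^i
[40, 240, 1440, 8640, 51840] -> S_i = 40*6^i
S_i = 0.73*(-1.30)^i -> [0.73, -0.95, 1.23, -1.6, 2.08]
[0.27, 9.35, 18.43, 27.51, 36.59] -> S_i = 0.27 + 9.08*i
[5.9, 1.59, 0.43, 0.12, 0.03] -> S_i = 5.90*0.27^i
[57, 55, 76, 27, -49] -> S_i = Random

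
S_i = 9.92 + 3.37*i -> [9.92, 13.29, 16.66, 20.03, 23.4]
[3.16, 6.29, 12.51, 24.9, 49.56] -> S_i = 3.16*1.99^i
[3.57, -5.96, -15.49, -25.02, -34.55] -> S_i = 3.57 + -9.53*i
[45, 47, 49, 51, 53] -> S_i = 45 + 2*i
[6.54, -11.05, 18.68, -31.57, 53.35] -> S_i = 6.54*(-1.69)^i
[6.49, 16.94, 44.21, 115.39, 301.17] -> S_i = 6.49*2.61^i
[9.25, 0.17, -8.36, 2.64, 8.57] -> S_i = Random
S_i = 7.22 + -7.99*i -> [7.22, -0.77, -8.76, -16.75, -24.74]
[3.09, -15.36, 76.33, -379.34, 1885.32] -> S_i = 3.09*(-4.97)^i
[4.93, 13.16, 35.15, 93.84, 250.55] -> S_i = 4.93*2.67^i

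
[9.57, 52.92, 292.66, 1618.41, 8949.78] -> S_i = 9.57*5.53^i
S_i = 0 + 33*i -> [0, 33, 66, 99, 132]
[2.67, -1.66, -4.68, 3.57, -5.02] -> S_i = Random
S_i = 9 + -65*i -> [9, -56, -121, -186, -251]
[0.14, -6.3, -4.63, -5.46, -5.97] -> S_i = Random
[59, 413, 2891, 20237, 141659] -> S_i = 59*7^i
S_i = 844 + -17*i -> [844, 827, 810, 793, 776]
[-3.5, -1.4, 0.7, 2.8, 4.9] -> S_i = -3.50 + 2.10*i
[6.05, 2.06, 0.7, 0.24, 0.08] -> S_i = 6.05*0.34^i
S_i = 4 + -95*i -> [4, -91, -186, -281, -376]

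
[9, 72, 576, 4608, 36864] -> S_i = 9*8^i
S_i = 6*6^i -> [6, 36, 216, 1296, 7776]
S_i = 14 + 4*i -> [14, 18, 22, 26, 30]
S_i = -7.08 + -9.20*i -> [-7.08, -16.28, -25.48, -34.68, -43.88]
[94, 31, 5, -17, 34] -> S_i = Random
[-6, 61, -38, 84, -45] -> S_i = Random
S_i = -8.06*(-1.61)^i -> [-8.06, 12.98, -20.89, 33.64, -54.15]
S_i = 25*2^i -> [25, 50, 100, 200, 400]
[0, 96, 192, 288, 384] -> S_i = 0 + 96*i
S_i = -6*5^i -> [-6, -30, -150, -750, -3750]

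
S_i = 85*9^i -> [85, 765, 6885, 61965, 557685]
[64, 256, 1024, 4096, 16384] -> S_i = 64*4^i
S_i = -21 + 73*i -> [-21, 52, 125, 198, 271]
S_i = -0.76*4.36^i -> [-0.76, -3.31, -14.45, -62.99, -274.64]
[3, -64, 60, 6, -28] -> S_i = Random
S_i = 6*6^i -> [6, 36, 216, 1296, 7776]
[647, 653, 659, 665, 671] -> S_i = 647 + 6*i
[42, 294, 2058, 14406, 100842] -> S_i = 42*7^i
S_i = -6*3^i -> [-6, -18, -54, -162, -486]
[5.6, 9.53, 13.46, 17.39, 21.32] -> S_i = 5.60 + 3.93*i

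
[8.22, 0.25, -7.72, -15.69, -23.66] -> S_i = 8.22 + -7.97*i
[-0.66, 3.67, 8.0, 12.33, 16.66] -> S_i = -0.66 + 4.33*i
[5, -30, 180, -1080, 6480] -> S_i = 5*-6^i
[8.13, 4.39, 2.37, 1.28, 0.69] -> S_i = 8.13*0.54^i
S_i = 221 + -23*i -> [221, 198, 175, 152, 129]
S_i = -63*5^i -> [-63, -315, -1575, -7875, -39375]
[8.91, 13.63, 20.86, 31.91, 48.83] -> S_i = 8.91*1.53^i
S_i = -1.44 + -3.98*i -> [-1.44, -5.42, -9.4, -13.38, -17.36]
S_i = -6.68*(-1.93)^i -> [-6.68, 12.89, -24.88, 48.02, -92.68]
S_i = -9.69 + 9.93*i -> [-9.69, 0.24, 10.17, 20.1, 30.03]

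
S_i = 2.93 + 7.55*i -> [2.93, 10.48, 18.03, 25.58, 33.13]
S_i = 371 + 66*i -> [371, 437, 503, 569, 635]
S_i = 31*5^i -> [31, 155, 775, 3875, 19375]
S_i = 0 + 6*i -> [0, 6, 12, 18, 24]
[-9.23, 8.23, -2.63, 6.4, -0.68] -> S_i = Random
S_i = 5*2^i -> [5, 10, 20, 40, 80]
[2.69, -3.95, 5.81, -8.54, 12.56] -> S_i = 2.69*(-1.47)^i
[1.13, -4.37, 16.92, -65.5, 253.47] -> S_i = 1.13*(-3.87)^i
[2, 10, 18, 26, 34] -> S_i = 2 + 8*i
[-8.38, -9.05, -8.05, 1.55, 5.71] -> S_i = Random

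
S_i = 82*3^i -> [82, 246, 738, 2214, 6642]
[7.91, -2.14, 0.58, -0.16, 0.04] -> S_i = 7.91*(-0.27)^i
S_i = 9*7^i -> [9, 63, 441, 3087, 21609]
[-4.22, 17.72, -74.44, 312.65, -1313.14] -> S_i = -4.22*(-4.20)^i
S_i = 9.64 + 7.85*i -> [9.64, 17.49, 25.34, 33.19, 41.04]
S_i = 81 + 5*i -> [81, 86, 91, 96, 101]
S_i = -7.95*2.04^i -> [-7.95, -16.22, -33.08, -67.49, -137.69]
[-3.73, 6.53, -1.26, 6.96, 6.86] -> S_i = Random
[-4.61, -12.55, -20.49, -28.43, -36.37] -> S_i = -4.61 + -7.94*i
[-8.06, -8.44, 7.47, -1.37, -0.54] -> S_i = Random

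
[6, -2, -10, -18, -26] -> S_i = 6 + -8*i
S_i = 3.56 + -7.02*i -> [3.56, -3.46, -10.48, -17.5, -24.52]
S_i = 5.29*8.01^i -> [5.29, 42.37, 339.41, 2718.65, 21776.38]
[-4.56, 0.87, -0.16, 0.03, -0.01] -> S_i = -4.56*(-0.19)^i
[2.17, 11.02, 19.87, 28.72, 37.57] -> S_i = 2.17 + 8.85*i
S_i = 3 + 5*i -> [3, 8, 13, 18, 23]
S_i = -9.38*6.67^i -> [-9.38, -62.56, -417.31, -2783.43, -18565.48]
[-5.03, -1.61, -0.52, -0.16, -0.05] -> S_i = -5.03*0.32^i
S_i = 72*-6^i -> [72, -432, 2592, -15552, 93312]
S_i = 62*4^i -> [62, 248, 992, 3968, 15872]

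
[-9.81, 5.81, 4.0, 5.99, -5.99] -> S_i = Random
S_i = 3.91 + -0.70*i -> [3.91, 3.21, 2.51, 1.81, 1.11]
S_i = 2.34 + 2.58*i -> [2.34, 4.92, 7.5, 10.08, 12.66]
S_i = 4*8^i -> [4, 32, 256, 2048, 16384]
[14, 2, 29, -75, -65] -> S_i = Random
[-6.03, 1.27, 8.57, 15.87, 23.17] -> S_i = -6.03 + 7.30*i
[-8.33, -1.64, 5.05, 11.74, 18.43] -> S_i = -8.33 + 6.69*i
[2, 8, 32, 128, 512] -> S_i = 2*4^i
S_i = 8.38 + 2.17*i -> [8.38, 10.55, 12.72, 14.89, 17.06]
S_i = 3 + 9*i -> [3, 12, 21, 30, 39]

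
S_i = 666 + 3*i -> [666, 669, 672, 675, 678]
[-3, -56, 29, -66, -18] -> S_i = Random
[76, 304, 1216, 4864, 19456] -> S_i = 76*4^i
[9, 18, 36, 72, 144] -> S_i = 9*2^i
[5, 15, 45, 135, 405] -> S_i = 5*3^i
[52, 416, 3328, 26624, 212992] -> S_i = 52*8^i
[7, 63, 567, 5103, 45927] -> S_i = 7*9^i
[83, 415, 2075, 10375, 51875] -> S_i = 83*5^i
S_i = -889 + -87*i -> [-889, -976, -1063, -1150, -1237]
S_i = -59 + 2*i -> [-59, -57, -55, -53, -51]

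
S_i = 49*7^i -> [49, 343, 2401, 16807, 117649]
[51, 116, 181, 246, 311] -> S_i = 51 + 65*i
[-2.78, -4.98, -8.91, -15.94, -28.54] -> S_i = -2.78*1.79^i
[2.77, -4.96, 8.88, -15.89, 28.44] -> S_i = 2.77*(-1.79)^i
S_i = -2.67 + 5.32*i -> [-2.67, 2.65, 7.97, 13.29, 18.61]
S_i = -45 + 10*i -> [-45, -35, -25, -15, -5]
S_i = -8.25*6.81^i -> [-8.25, -56.18, -382.6, -2605.53, -17743.63]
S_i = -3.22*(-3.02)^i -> [-3.22, 9.72, -29.37, 88.69, -267.85]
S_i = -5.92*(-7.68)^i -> [-5.92, 45.47, -349.18, 2681.67, -20595.23]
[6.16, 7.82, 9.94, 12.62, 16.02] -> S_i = 6.16*1.27^i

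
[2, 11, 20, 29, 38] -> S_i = 2 + 9*i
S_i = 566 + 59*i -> [566, 625, 684, 743, 802]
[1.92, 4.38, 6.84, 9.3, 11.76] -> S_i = 1.92 + 2.46*i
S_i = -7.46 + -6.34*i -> [-7.46, -13.8, -20.14, -26.48, -32.82]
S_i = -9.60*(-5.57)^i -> [-9.6, 53.47, -297.84, 1658.96, -9240.43]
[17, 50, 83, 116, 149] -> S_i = 17 + 33*i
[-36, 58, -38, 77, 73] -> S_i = Random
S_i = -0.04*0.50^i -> [-0.04, -0.02, -0.01, -0.0, -0.0]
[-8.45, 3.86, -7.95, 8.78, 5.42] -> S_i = Random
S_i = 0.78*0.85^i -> [0.78, 0.66, 0.56, 0.48, 0.41]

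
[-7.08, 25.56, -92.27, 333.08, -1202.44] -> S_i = -7.08*(-3.61)^i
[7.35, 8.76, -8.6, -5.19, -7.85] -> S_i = Random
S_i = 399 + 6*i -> [399, 405, 411, 417, 423]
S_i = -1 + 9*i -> [-1, 8, 17, 26, 35]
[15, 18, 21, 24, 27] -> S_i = 15 + 3*i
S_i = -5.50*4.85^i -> [-5.5, -26.67, -129.37, -627.46, -3043.19]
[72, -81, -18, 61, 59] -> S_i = Random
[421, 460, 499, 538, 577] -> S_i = 421 + 39*i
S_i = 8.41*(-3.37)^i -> [8.41, -28.34, 95.51, -321.87, 1084.71]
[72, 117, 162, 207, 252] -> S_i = 72 + 45*i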